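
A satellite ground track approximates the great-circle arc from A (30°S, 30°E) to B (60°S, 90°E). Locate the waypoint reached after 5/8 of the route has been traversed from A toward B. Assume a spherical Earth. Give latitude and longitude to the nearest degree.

≈ (53°S, 59°E)

Write both endpoints as unit vectors p₁, p₂ with components (cos φ cos λ, cos φ sin λ, sin φ).
The central angle between the endpoints is δ = arccos(p₁·p₂) ≈ 0.864 rad (49.5°).
Interpolate at f = 5/8 with slerp weights a = sin((1−f)δ)/sin δ ≈ 0.419, b = sin(fδ)/sin δ ≈ 0.676.
p = a·p₁ + b·p₂ ≈ (0.314, 0.519, -0.795); φ = arcsin(p_z) ≈ -52.64°, λ = atan2(p_y, p_x) ≈ 58.84°.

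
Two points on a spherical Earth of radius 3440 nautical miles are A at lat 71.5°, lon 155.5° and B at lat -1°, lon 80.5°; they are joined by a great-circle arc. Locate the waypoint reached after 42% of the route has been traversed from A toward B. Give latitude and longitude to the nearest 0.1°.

Convert each endpoint to a unit vector on the sphere (x = cos φ cos λ, y = cos φ sin λ, z = sin φ).
The central angle between the endpoints is δ = arccos(p₁·p₂) ≈ 1.505 rad (86.2°).
Interpolate at f = 0.42 with slerp weights a = sin((1−f)δ)/sin δ ≈ 0.768, b = sin(fδ)/sin δ ≈ 0.592.
p = a·p₁ + b·p₂ ≈ (-0.124, 0.685, 0.718); φ = arcsin(p_z) ≈ 45.88°, λ = atan2(p_y, p_x) ≈ 100.26°.

≈ lat 45.9°, lon 100.3°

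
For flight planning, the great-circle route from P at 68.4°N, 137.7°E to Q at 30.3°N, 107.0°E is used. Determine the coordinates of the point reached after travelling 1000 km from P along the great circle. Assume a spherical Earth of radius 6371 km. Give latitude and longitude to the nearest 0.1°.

≈ 61.0°N, 125.4°E

The haversine formula gives a central angle δ ≈ 0.734 rad (42.1°) between the endpoints. The total great-circle distance is δ·R ≈ 0.734 × 6371 ≈ 4677 km, so the target fraction is f = 1000/4677 ≈ 0.214.
Interpolate at f ≈ 0.214 with slerp weights a = sin((1−f)δ)/sin δ ≈ 0.814, b = sin(fδ)/sin δ ≈ 0.233.
p = a·p₁ + b·p₂ ≈ (-0.281, 0.394, 0.875); φ = arcsin(p_z) ≈ 61.05°, λ = atan2(p_y, p_x) ≈ 125.43°.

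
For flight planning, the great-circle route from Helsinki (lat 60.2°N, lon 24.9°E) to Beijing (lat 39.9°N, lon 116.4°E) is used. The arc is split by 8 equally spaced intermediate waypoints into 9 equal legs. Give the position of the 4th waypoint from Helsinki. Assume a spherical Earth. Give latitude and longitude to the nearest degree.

Convert each endpoint to a unit vector on the sphere (x = cos φ cos λ, y = cos φ sin λ, z = sin φ).
The central angle between the endpoints is δ = arccos(p₁·p₂) ≈ 0.992 rad (56.9°).
Interpolate at f = 4/9 with slerp weights a = sin((1−f)δ)/sin δ ≈ 0.626, b = sin(fδ)/sin δ ≈ 0.510.
p = a·p₁ + b·p₂ ≈ (0.108, 0.481, 0.870); φ = arcsin(p_z) ≈ 60.45°, λ = atan2(p_y, p_x) ≈ 77.34°.

≈ lat 60°N, lon 77°E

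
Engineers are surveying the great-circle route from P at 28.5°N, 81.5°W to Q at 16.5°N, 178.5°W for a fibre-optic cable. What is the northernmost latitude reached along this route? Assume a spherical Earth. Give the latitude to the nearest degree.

The great circle lies in the plane with unit normal n̂ = (p₁ × p₂)/|p₁ × p₂|.
Here n̂_z ≈ -0.837; the vertex latitude is φ_max = arccos|n̂_z| ≈ 33.2°.
Check via Clairaut: cos φ_max = |cos φ₁| · sin C = cos(28.5°)·sin(72.2°) ≈ 0.837, again giving ≈ 33.2°.

≈ 33°N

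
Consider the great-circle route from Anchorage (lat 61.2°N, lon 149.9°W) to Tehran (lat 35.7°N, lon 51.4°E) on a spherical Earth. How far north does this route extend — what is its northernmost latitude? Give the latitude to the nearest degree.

≈ 82°N

The great circle lies in the plane with unit normal n̂ = (p₁ × p₂)/|p₁ × p₂|.
Here n̂_z ≈ -0.144; the vertex latitude is φ_max = arccos|n̂_z| ≈ 81.7°.
Check via Clairaut: cos φ_max = |cos φ₁| · sin C = cos(61.2°)·sin(17.4°) ≈ 0.144, again giving ≈ 81.7°.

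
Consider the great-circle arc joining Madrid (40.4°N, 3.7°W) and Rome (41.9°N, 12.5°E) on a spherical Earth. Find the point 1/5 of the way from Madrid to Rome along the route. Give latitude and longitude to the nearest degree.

From cos δ = sin φ₁ sin φ₂ + cos φ₁ cos φ₂ cos Δλ, the central angle is δ ≈ 0.214 rad (12.3°).
Interpolate at f = 1/5 with slerp weights a = sin((1−f)δ)/sin δ ≈ 0.802, b = sin(fδ)/sin δ ≈ 0.201.
p = a·p₁ + b·p₂ ≈ (0.756, -0.007, 0.654); φ = arcsin(p_z) ≈ 40.88°, λ = atan2(p_y, p_x) ≈ -0.53°.

≈ 41°N, 1°W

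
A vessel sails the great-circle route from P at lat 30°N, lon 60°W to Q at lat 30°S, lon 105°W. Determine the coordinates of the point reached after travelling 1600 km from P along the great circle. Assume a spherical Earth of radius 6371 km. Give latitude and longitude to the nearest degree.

≈ lat 19°N, lon 70°W

From cos δ = sin φ₁ sin φ₂ + cos φ₁ cos φ₂ cos Δλ, the central angle is δ ≈ 1.287 rad (73.7°). The total great-circle distance is δ·R ≈ 1.287 × 6371 ≈ 8197 km, so the target fraction is f = 1600/8197 ≈ 0.195.
Interpolate at f ≈ 0.195 with slerp weights a = sin((1−f)δ)/sin δ ≈ 0.896, b = sin(fδ)/sin δ ≈ 0.259.
p = a·p₁ + b·p₂ ≈ (0.330, -0.889, 0.319); φ = arcsin(p_z) ≈ 18.58°, λ = atan2(p_y, p_x) ≈ -69.63°.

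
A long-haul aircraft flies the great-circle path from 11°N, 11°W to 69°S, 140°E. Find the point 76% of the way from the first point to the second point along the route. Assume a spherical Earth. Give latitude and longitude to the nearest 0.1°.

Convert each endpoint to a unit vector on the sphere (x = cos φ cos λ, y = cos φ sin λ, z = sin φ).
The central angle between the endpoints is δ = arccos(p₁·p₂) ≈ 2.078 rad (119.1°).
Interpolate at f = 0.76 with slerp weights a = sin((1−f)δ)/sin δ ≈ 0.547, b = sin(fδ)/sin δ ≈ 1.144.
p = a·p₁ + b·p₂ ≈ (0.213, 0.161, -0.964); φ = arcsin(p_z) ≈ -74.50°, λ = atan2(p_y, p_x) ≈ 37.06°.

≈ 74.5°S, 37.1°E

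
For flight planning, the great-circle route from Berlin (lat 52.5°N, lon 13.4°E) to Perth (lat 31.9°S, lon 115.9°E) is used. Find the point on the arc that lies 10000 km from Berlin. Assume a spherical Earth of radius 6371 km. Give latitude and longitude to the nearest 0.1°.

≈ lat 7.2°S, lon 93.8°E

Convert each endpoint to a unit vector on the sphere (x = cos φ cos λ, y = cos φ sin λ, z = sin φ).
The central angle between the endpoints is δ = arccos(p₁·p₂) ≈ 2.131 rad (122.1°). The total great-circle distance is δ·R ≈ 2.131 × 6371 ≈ 13575 km, so the target fraction is f = 10000/13575 ≈ 0.737.
Interpolate at f ≈ 0.737 with slerp weights a = sin((1−f)δ)/sin δ ≈ 0.628, b = sin(fδ)/sin δ ≈ 1.180.
p = a·p₁ + b·p₂ ≈ (-0.066, 0.990, -0.125); φ = arcsin(p_z) ≈ -7.21°, λ = atan2(p_y, p_x) ≈ 93.80°.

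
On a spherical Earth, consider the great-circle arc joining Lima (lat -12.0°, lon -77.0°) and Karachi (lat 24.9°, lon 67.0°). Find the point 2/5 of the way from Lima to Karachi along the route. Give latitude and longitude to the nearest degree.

Write both endpoints as unit vectors p₁, p₂ with components (cos φ cos λ, cos φ sin λ, sin φ).
The central angle between the endpoints is δ = arccos(p₁·p₂) ≈ 2.507 rad (143.6°).
Interpolate at f = 2/5 with slerp weights a = sin((1−f)δ)/sin δ ≈ 1.683, b = sin(fδ)/sin δ ≈ 1.422.
p = a·p₁ + b·p₂ ≈ (0.874, -0.417, 0.249); φ = arcsin(p_z) ≈ 14.40°, λ = atan2(p_y, p_x) ≈ -25.49°.

≈ lat 14°, lon -25°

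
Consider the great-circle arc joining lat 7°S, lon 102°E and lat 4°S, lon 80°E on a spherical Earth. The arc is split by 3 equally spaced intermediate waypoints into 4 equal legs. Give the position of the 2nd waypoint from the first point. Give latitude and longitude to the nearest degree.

From cos δ = sin φ₁ sin φ₂ + cos φ₁ cos φ₂ cos Δλ, the central angle is δ ≈ 0.386 rad (22.1°).
Interpolate at f = 2/4 with slerp weights a = sin((1−f)δ)/sin δ ≈ 0.509, b = sin(fδ)/sin δ ≈ 0.509.
p = a·p₁ + b·p₂ ≈ (-0.017, 0.995, -0.098); φ = arcsin(p_z) ≈ -5.60°, λ = atan2(p_y, p_x) ≈ 90.97°.

≈ lat 6°S, lon 91°E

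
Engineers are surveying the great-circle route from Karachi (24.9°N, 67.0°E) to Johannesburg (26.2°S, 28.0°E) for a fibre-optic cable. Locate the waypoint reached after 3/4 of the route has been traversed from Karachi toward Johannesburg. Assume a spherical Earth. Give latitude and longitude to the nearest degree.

≈ 14°S, 38°E

Write both endpoints as unit vectors p₁, p₂ with components (cos φ cos λ, cos φ sin λ, sin φ).
The central angle between the endpoints is δ = arccos(p₁·p₂) ≈ 1.108 rad (63.5°).
Interpolate at f = 3/4 with slerp weights a = sin((1−f)δ)/sin δ ≈ 0.306, b = sin(fδ)/sin δ ≈ 0.825.
p = a·p₁ + b·p₂ ≈ (0.762, 0.603, -0.236); φ = arcsin(p_z) ≈ -13.64°, λ = atan2(p_y, p_x) ≈ 38.34°.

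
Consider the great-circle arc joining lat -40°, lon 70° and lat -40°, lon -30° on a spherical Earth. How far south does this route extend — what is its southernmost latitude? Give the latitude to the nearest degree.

The great circle lies in the plane with unit normal n̂ = (p₁ × p₂)/|p₁ × p₂|.
Here n̂_z ≈ -0.608; the vertex latitude is φ_max = arccos|n̂_z| ≈ 52.5°.

≈ -53°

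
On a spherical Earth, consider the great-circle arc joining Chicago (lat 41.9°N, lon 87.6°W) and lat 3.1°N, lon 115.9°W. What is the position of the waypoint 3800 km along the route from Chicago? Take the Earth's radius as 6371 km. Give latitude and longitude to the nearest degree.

≈ lat 14°N, lon 110°W

Write both endpoints as unit vectors p₁, p₂ with components (cos φ cos λ, cos φ sin λ, sin φ).
The central angle between the endpoints is δ = arccos(p₁·p₂) ≈ 0.809 rad (46.3°). The total great-circle distance is δ·R ≈ 0.809 × 6371 ≈ 5152 km, so the target fraction is f = 3800/5152 ≈ 0.738.
Interpolate at f ≈ 0.738 with slerp weights a = sin((1−f)δ)/sin δ ≈ 0.291, b = sin(fδ)/sin δ ≈ 0.777.
p = a·p₁ + b·p₂ ≈ (-0.330, -0.914, 0.236); φ = arcsin(p_z) ≈ 13.67°, λ = atan2(p_y, p_x) ≈ -109.83°.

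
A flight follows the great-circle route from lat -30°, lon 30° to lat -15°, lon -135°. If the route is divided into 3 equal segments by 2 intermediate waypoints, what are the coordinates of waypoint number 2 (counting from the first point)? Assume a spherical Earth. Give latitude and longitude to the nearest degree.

From cos δ = sin φ₁ sin φ₂ + cos φ₁ cos φ₂ cos Δλ, the central angle is δ ≈ 2.317 rad (132.7°).
Interpolate at f = 2/3 with slerp weights a = sin((1−f)δ)/sin δ ≈ 0.950, b = sin(fδ)/sin δ ≈ 1.361.
p = a·p₁ + b·p₂ ≈ (-0.217, -0.518, -0.827); φ = arcsin(p_z) ≈ -55.81°, λ = atan2(p_y, p_x) ≈ -112.73°.

≈ lat -56°, lon -113°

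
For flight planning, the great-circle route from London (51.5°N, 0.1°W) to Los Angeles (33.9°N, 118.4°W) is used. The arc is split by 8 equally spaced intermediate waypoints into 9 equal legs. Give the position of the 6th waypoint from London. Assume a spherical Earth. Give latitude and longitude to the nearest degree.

≈ 54°N, 94°W

Write both endpoints as unit vectors p₁, p₂ with components (cos φ cos λ, cos φ sin λ, sin φ).
The central angle between the endpoints is δ = arccos(p₁·p₂) ≈ 1.378 rad (79.0°).
Interpolate at f = 6/9 with slerp weights a = sin((1−f)δ)/sin δ ≈ 0.452, b = sin(fδ)/sin δ ≈ 0.810.
p = a·p₁ + b·p₂ ≈ (-0.038, -0.592, 0.805); φ = arcsin(p_z) ≈ 53.63°, λ = atan2(p_y, p_x) ≈ -93.72°.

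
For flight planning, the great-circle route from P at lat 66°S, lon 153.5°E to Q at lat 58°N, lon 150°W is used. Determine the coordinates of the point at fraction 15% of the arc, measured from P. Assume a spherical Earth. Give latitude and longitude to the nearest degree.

≈ lat 49°S, lon 171°E

The haversine formula gives a central angle δ ≈ 2.286 rad (131.0°) between the endpoints.
Interpolate at f = 0.15 with slerp weights a = sin((1−f)δ)/sin δ ≈ 1.234, b = sin(fδ)/sin δ ≈ 0.445.
p = a·p₁ + b·p₂ ≈ (-0.653, 0.106, -0.749); φ = arcsin(p_z) ≈ -48.55°, λ = atan2(p_y, p_x) ≈ 170.79°.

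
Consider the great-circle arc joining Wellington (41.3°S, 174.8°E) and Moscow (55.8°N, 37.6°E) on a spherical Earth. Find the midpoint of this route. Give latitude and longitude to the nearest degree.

From cos δ = sin φ₁ sin φ₂ + cos φ₁ cos φ₂ cos Δλ, the central angle is δ ≈ 2.598 rad (148.8°).
Interpolate at f = 1/2 with slerp weights a = sin((1−f)δ)/sin δ ≈ 1.862, b = sin(fδ)/sin δ ≈ 1.862.
p = a·p₁ + b·p₂ ≈ (-0.564, 0.765, 0.311); φ = arcsin(p_z) ≈ 18.12°, λ = atan2(p_y, p_x) ≈ 126.38°.

≈ 18°N, 126°E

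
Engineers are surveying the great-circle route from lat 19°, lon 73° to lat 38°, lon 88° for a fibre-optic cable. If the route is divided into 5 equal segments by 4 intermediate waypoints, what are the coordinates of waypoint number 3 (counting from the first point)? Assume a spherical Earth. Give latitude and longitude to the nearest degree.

The haversine formula gives a central angle δ ≈ 0.402 rad (23.1°) between the endpoints.
Interpolate at f = 3/5 with slerp weights a = sin((1−f)δ)/sin δ ≈ 0.409, b = sin(fδ)/sin δ ≈ 0.611.
p = a·p₁ + b·p₂ ≈ (0.130, 0.851, 0.509); φ = arcsin(p_z) ≈ 30.60°, λ = atan2(p_y, p_x) ≈ 81.32°.

≈ lat 31°, lon 81°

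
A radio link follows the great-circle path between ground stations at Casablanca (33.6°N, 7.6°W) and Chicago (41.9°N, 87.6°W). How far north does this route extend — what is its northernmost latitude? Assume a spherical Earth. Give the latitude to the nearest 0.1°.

The great circle lies in the plane with unit normal n̂ = (p₁ × p₂)/|p₁ × p₂|.
Here n̂_z ≈ -0.695; the vertex latitude is φ_max = arccos|n̂_z| ≈ 46.0°.

≈ 46.0°N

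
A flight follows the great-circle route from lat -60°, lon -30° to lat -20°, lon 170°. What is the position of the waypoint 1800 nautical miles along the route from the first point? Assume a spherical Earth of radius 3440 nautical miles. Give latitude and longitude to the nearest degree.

The haversine formula gives a central angle δ ≈ 1.717 rad (98.4°) between the endpoints. The total great-circle distance is δ·R ≈ 1.717 × 3440 ≈ 5905 nmi, so the target fraction is f = 1800/5905 ≈ 0.305.
Interpolate at f ≈ 0.305 with slerp weights a = sin((1−f)δ)/sin δ ≈ 0.940, b = sin(fδ)/sin δ ≈ 0.505.
p = a·p₁ + b·p₂ ≈ (-0.061, -0.152, -0.986); φ = arcsin(p_z) ≈ -80.56°, λ = atan2(p_y, p_x) ≈ -111.65°.

≈ lat -81°, lon -112°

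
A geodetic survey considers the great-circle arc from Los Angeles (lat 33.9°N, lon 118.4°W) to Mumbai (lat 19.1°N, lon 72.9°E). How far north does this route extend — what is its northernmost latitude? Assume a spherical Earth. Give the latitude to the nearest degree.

The great circle lies in the plane with unit normal n̂ = (p₁ × p₂)/|p₁ × p₂|.
Here n̂_z ≈ -0.190; the vertex latitude is φ_max = arccos|n̂_z| ≈ 79.1°.
Check via Clairaut: cos φ_max = |cos φ₁| · sin C = cos(33.9°)·sin(13.2°) ≈ 0.190, again giving ≈ 79.1°.

≈ 79°N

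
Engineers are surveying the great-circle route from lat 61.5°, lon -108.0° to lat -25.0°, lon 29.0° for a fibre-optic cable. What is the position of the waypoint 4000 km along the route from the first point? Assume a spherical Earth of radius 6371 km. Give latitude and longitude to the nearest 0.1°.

Write both endpoints as unit vectors p₁, p₂ with components (cos φ cos λ, cos φ sin λ, sin φ).
The central angle between the endpoints is δ = arccos(p₁·p₂) ≈ 2.329 rad (133.4°). The total great-circle distance is δ·R ≈ 2.329 × 6371 ≈ 14839 km, so the target fraction is f = 4000/14839 ≈ 0.270.
Interpolate at f ≈ 0.270 with slerp weights a = sin((1−f)δ)/sin δ ≈ 1.366, b = sin(fδ)/sin δ ≈ 0.809.
p = a·p₁ + b·p₂ ≈ (0.440, -0.264, 0.858); φ = arcsin(p_z) ≈ 59.12°, λ = atan2(p_y, p_x) ≈ -30.99°.

≈ lat 59.1°, lon -31.0°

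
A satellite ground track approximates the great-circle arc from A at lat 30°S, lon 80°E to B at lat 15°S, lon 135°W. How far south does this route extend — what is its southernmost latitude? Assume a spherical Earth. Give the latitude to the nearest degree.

≈ 55°S

The great circle lies in the plane with unit normal n̂ = (p₁ × p₂)/|p₁ × p₂|.
Here n̂_z ≈ +0.577; the vertex latitude is φ_max = arccos|n̂_z| ≈ 54.7°.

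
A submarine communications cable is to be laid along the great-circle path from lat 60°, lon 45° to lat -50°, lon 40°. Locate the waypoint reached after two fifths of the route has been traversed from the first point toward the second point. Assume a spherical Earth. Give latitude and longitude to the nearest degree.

The haversine formula gives a central angle δ ≈ 1.921 rad (110.1°) between the endpoints.
Interpolate at f = 2/5 with slerp weights a = sin((1−f)δ)/sin δ ≈ 0.973, b = sin(fδ)/sin δ ≈ 0.740.
p = a·p₁ + b·p₂ ≈ (0.708, 0.650, 0.276); φ = arcsin(p_z) ≈ 16.01°, λ = atan2(p_y, p_x) ≈ 42.53°.

≈ lat 16°, lon 43°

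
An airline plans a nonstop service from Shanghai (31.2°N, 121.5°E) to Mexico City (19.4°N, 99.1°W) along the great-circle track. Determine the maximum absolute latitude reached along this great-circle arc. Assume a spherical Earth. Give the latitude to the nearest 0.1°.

The great circle lies in the plane with unit normal n̂ = (p₁ × p₂)/|p₁ × p₂|.
Here n̂_z ≈ +0.585; the vertex latitude is φ_max = arccos|n̂_z| ≈ 54.2°.

≈ 54.2°N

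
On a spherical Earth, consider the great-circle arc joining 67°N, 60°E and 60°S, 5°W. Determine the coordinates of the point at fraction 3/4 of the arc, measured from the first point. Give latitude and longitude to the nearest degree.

≈ 29°S, 14°E

Write both endpoints as unit vectors p₁, p₂ with components (cos φ cos λ, cos φ sin λ, sin φ).
The central angle between the endpoints is δ = arccos(p₁·p₂) ≈ 2.367 rad (135.6°).
Interpolate at f = 3/4 with slerp weights a = sin((1−f)δ)/sin δ ≈ 0.797, b = sin(fδ)/sin δ ≈ 1.400.
p = a·p₁ + b·p₂ ≈ (0.853, 0.209, -0.478); φ = arcsin(p_z) ≈ -28.57°, λ = atan2(p_y, p_x) ≈ 13.76°.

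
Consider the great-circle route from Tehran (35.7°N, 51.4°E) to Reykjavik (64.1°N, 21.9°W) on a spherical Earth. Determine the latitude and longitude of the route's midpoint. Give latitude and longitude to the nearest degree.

The haversine formula gives a central angle δ ≈ 0.893 rad (51.2°) between the endpoints.
Interpolate at f = 1/2 with slerp weights a = sin((1−f)δ)/sin δ ≈ 0.554, b = sin(fδ)/sin δ ≈ 0.554.
p = a·p₁ + b·p₂ ≈ (0.506, 0.262, 0.822); φ = arcsin(p_z) ≈ 55.31°, λ = atan2(p_y, p_x) ≈ 27.35°.

≈ 55°N, 27°E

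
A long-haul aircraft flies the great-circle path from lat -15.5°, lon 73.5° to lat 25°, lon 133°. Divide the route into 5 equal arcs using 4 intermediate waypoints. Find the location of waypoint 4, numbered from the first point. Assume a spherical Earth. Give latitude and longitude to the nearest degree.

≈ lat 18°, lon 120°

Convert each endpoint to a unit vector on the sphere (x = cos φ cos λ, y = cos φ sin λ, z = sin φ).
The central angle between the endpoints is δ = arccos(p₁·p₂) ≈ 1.234 rad (70.7°).
Interpolate at f = 4/5 with slerp weights a = sin((1−f)δ)/sin δ ≈ 0.259, b = sin(fδ)/sin δ ≈ 0.884.
p = a·p₁ + b·p₂ ≈ (-0.476, 0.825, 0.304); φ = arcsin(p_z) ≈ 17.73°, λ = atan2(p_y, p_x) ≈ 119.96°.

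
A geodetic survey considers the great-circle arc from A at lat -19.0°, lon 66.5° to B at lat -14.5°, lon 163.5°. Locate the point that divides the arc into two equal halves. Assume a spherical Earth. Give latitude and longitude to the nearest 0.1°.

≈ lat -24.4°, lon 115.8°

The haversine formula gives a central angle δ ≈ 1.601 rad (91.7°) between the endpoints.
Interpolate at f = 1/2 with slerp weights a = sin((1−f)δ)/sin δ ≈ 0.718, b = sin(fδ)/sin δ ≈ 0.718.
p = a·p₁ + b·p₂ ≈ (-0.396, 0.820, -0.414); φ = arcsin(p_z) ≈ -24.43°, λ = atan2(p_y, p_x) ≈ 115.77°.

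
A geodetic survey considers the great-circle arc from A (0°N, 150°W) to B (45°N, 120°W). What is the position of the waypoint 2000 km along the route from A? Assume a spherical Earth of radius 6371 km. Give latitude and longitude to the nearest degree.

From cos δ = sin φ₁ sin φ₂ + cos φ₁ cos φ₂ cos Δλ, the central angle is δ ≈ 0.912 rad (52.2°). The total great-circle distance is δ·R ≈ 0.912 × 6371 ≈ 5809 km, so the target fraction is f = 2000/5809 ≈ 0.344.
Interpolate at f ≈ 0.344 with slerp weights a = sin((1−f)δ)/sin δ ≈ 0.712, b = sin(fδ)/sin δ ≈ 0.391.
p = a·p₁ + b·p₂ ≈ (-0.755, -0.595, 0.276); φ = arcsin(p_z) ≈ 16.03°, λ = atan2(p_y, p_x) ≈ -141.74°.

≈ (16°N, 142°W)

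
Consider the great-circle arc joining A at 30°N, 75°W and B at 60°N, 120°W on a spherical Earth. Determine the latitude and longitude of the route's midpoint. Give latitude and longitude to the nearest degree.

≈ 47°N, 91°W

Write both endpoints as unit vectors p₁, p₂ with components (cos φ cos λ, cos φ sin λ, sin φ).
The central angle between the endpoints is δ = arccos(p₁·p₂) ≈ 0.739 rad (42.3°).
Interpolate at f = 1/2 with slerp weights a = sin((1−f)δ)/sin δ ≈ 0.536, b = sin(fδ)/sin δ ≈ 0.536.
p = a·p₁ + b·p₂ ≈ (-0.014, -0.681, 0.732); φ = arcsin(p_z) ≈ 47.09°, λ = atan2(p_y, p_x) ≈ -91.17°.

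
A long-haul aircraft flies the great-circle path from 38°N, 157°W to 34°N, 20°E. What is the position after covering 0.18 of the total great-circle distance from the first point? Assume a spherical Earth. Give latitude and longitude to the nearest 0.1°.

≈ 57.4°N, 155.4°W

Write both endpoints as unit vectors p₁, p₂ with components (cos φ cos λ, cos φ sin λ, sin φ).
The central angle between the endpoints is δ = arccos(p₁·p₂) ≈ 1.884 rad (107.9°).
Interpolate at f = 0.18 with slerp weights a = sin((1−f)δ)/sin δ ≈ 1.051, b = sin(fδ)/sin δ ≈ 0.350.
p = a·p₁ + b·p₂ ≈ (-0.490, -0.224, 0.842); φ = arcsin(p_z) ≈ 57.40°, λ = atan2(p_y, p_x) ≈ -155.39°.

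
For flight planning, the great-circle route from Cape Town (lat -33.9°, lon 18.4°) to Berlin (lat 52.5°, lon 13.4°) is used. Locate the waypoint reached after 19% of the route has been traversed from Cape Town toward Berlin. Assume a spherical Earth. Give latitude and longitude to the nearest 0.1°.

≈ lat -17.5°, lon 17.5°

From cos δ = sin φ₁ sin φ₂ + cos φ₁ cos φ₂ cos Δλ, the central angle is δ ≈ 1.510 rad (86.5°).
Interpolate at f = 0.19 with slerp weights a = sin((1−f)δ)/sin δ ≈ 0.942, b = sin(fδ)/sin δ ≈ 0.283.
p = a·p₁ + b·p₂ ≈ (0.910, 0.287, -0.300); φ = arcsin(p_z) ≈ -17.48°, λ = atan2(p_y, p_x) ≈ 17.50°.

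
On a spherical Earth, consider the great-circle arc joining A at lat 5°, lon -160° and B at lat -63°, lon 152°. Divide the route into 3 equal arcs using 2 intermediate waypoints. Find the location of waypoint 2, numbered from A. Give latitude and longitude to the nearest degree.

The haversine formula gives a central angle δ ≈ 1.344 rad (77.0°) between the endpoints.
Interpolate at f = 2/3 with slerp weights a = sin((1−f)δ)/sin δ ≈ 0.445, b = sin(fδ)/sin δ ≈ 0.801.
p = a·p₁ + b·p₂ ≈ (-0.737, 0.019, -0.675); φ = arcsin(p_z) ≈ -42.47°, λ = atan2(p_y, p_x) ≈ 178.50°.

≈ lat -42°, lon 178°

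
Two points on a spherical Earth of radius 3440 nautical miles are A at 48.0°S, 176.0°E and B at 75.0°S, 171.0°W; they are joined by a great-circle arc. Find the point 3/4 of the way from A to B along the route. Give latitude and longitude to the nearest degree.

Write both endpoints as unit vectors p₁, p₂ with components (cos φ cos λ, cos φ sin λ, sin φ).
The central angle between the endpoints is δ = arccos(p₁·p₂) ≈ 0.481 rad (27.6°).
Interpolate at f = 3/4 with slerp weights a = sin((1−f)δ)/sin δ ≈ 0.259, b = sin(fδ)/sin δ ≈ 0.763.
p = a·p₁ + b·p₂ ≈ (-0.368, -0.019, -0.930); φ = arcsin(p_z) ≈ -68.37°, λ = atan2(p_y, p_x) ≈ -177.08°.

≈ 68°S, 177°W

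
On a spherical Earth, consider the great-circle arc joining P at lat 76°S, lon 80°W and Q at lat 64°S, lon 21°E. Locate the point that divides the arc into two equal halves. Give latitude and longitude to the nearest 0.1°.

≈ lat 76.2°S, lon 10.2°W

Convert each endpoint to a unit vector on the sphere (x = cos φ cos λ, y = cos φ sin λ, z = sin φ).
The central angle between the endpoints is δ = arccos(p₁·p₂) ≈ 0.551 rad (31.6°).
Interpolate at f = 1/2 with slerp weights a = sin((1−f)δ)/sin δ ≈ 0.520, b = sin(fδ)/sin δ ≈ 0.520.
p = a·p₁ + b·p₂ ≈ (0.234, -0.042, -0.971); φ = arcsin(p_z) ≈ -76.22°, λ = atan2(p_y, p_x) ≈ -10.19°.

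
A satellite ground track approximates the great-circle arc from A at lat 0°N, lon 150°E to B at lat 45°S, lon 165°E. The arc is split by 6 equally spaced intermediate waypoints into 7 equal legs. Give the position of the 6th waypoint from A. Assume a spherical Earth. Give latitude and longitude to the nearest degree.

≈ lat 39°S, lon 162°E

From cos δ = sin φ₁ sin φ₂ + cos φ₁ cos φ₂ cos Δλ, the central angle is δ ≈ 0.819 rad (46.9°).
Interpolate at f = 6/7 with slerp weights a = sin((1−f)δ)/sin δ ≈ 0.160, b = sin(fδ)/sin δ ≈ 0.884.
p = a·p₁ + b·p₂ ≈ (-0.742, 0.242, -0.625); φ = arcsin(p_z) ≈ -38.69°, λ = atan2(p_y, p_x) ≈ 161.96°.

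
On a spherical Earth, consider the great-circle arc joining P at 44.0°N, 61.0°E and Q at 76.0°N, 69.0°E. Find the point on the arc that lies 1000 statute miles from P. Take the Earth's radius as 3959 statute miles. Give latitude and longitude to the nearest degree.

Write both endpoints as unit vectors p₁, p₂ with components (cos φ cos λ, cos φ sin λ, sin φ).
The central angle between the endpoints is δ = arccos(p₁·p₂) ≈ 0.562 rad (32.2°). The total great-circle distance is δ·R ≈ 0.562 × 3959 ≈ 2224 mi, so the target fraction is f = 1000/2224 ≈ 0.450.
Interpolate at f ≈ 0.450 with slerp weights a = sin((1−f)δ)/sin δ ≈ 0.571, b = sin(fδ)/sin δ ≈ 0.469.
p = a·p₁ + b·p₂ ≈ (0.240, 0.465, 0.852); φ = arcsin(p_z) ≈ 58.43°, λ = atan2(p_y, p_x) ≈ 62.73°.

≈ 58°N, 63°E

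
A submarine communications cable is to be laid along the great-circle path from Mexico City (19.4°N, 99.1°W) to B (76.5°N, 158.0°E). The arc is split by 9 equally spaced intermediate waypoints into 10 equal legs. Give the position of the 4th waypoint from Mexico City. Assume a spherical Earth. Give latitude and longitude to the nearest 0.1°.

≈ (47.9°N, 109.2°W)

Write both endpoints as unit vectors p₁, p₂ with components (cos φ cos λ, cos φ sin λ, sin φ).
The central angle between the endpoints is δ = arccos(p₁·p₂) ≈ 1.293 rad (74.1°).
Interpolate at f = 4/10 with slerp weights a = sin((1−f)δ)/sin δ ≈ 0.728, b = sin(fδ)/sin δ ≈ 0.514.
p = a·p₁ + b·p₂ ≈ (-0.220, -0.633, 0.742); φ = arcsin(p_z) ≈ 47.90°, λ = atan2(p_y, p_x) ≈ -109.15°.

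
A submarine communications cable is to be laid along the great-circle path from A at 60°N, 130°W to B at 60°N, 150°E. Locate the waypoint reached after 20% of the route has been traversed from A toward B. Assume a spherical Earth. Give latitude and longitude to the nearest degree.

From cos δ = sin φ₁ sin φ₂ + cos φ₁ cos φ₂ cos Δλ, the central angle is δ ≈ 0.654 rad (37.5°).
Interpolate at f = 0.20 with slerp weights a = sin((1−f)δ)/sin δ ≈ 0.821, b = sin(fδ)/sin δ ≈ 0.214.
p = a·p₁ + b·p₂ ≈ (-0.357, -0.261, 0.897); φ = arcsin(p_z) ≈ 63.76°, λ = atan2(p_y, p_x) ≈ -143.82°.

≈ 64°N, 144°W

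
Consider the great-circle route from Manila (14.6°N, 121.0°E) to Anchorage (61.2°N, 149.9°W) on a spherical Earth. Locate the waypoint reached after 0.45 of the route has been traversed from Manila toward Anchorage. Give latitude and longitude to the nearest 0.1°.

≈ 43.2°N, 143.7°E

From cos δ = sin φ₁ sin φ₂ + cos φ₁ cos φ₂ cos Δλ, the central angle is δ ≈ 1.341 rad (76.8°).
Interpolate at f = 0.45 with slerp weights a = sin((1−f)δ)/sin δ ≈ 0.691, b = sin(fδ)/sin δ ≈ 0.583.
p = a·p₁ + b·p₂ ≈ (-0.587, 0.432, 0.685); φ = arcsin(p_z) ≈ 43.21°, λ = atan2(p_y, p_x) ≈ 143.65°.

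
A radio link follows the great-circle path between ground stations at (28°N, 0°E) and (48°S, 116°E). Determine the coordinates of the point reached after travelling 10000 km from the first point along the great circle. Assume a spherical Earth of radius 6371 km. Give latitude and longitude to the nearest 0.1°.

≈ (35.2°S, 67.9°E)

Convert each endpoint to a unit vector on the sphere (x = cos φ cos λ, y = cos φ sin λ, z = sin φ).
The central angle between the endpoints is δ = arccos(p₁·p₂) ≈ 2.224 rad (127.4°). The total great-circle distance is δ·R ≈ 2.224 × 6371 ≈ 14170 km, so the target fraction is f = 10000/14170 ≈ 0.706.
Interpolate at f ≈ 0.706 with slerp weights a = sin((1−f)δ)/sin δ ≈ 0.767, b = sin(fδ)/sin δ ≈ 1.259.
p = a·p₁ + b·p₂ ≈ (0.308, 0.757, -0.576); φ = arcsin(p_z) ≈ -35.17°, λ = atan2(p_y, p_x) ≈ 67.90°.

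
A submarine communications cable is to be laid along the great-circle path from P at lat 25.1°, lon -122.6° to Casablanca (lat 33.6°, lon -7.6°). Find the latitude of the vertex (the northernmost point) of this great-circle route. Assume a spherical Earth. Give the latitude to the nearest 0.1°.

≈ 46.7°

The great circle lies in the plane with unit normal n̂ = (p₁ × p₂)/|p₁ × p₂|.
Here n̂_z ≈ +0.686; the vertex latitude is φ_max = arccos|n̂_z| ≈ 46.7°.
Check via Clairaut: cos φ_max = |cos φ₁| · sin C = cos(25.1°)·sin(49.2°) ≈ 0.686, again giving ≈ 46.7°.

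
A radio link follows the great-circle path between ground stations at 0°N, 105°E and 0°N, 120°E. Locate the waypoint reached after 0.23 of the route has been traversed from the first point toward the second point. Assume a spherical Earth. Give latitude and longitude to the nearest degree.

≈ 0°N, 108°E

Convert each endpoint to a unit vector on the sphere (x = cos φ cos λ, y = cos φ sin λ, z = sin φ).
The central angle between the endpoints is δ = arccos(p₁·p₂) ≈ 0.262 rad (15.0°).
Interpolate at f = 0.23 with slerp weights a = sin((1−f)δ)/sin δ ≈ 0.774, b = sin(fδ)/sin δ ≈ 0.233.
p = a·p₁ + b·p₂ ≈ (-0.316, 0.949, 0.000); φ = arcsin(p_z) ≈ 0.00°, λ = atan2(p_y, p_x) ≈ 108.45°.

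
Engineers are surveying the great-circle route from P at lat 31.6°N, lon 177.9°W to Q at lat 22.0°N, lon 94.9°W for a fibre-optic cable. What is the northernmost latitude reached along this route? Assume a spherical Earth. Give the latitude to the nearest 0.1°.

≈ 34.9°N

The great circle lies in the plane with unit normal n̂ = (p₁ × p₂)/|p₁ × p₂|.
Here n̂_z ≈ +0.820; the vertex latitude is φ_max = arccos|n̂_z| ≈ 34.9°.
Check via Clairaut: cos φ_max = |cos φ₁| · sin C = cos(31.6°)·sin(74.2°) ≈ 0.820, again giving ≈ 34.9°.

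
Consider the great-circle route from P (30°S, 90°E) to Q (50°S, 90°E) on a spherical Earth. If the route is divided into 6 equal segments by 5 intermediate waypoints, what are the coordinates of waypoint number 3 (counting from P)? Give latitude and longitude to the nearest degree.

≈ (40°S, 90°E)

Convert each endpoint to a unit vector on the sphere (x = cos φ cos λ, y = cos φ sin λ, z = sin φ).
The central angle between the endpoints is δ = arccos(p₁·p₂) ≈ 0.349 rad (20.0°).
Interpolate at f = 3/6 with slerp weights a = sin((1−f)δ)/sin δ ≈ 0.508, b = sin(fδ)/sin δ ≈ 0.508.
p = a·p₁ + b·p₂ ≈ (0.000, 0.766, -0.643); φ = arcsin(p_z) ≈ -40.00°, λ = atan2(p_y, p_x) ≈ 90.00°.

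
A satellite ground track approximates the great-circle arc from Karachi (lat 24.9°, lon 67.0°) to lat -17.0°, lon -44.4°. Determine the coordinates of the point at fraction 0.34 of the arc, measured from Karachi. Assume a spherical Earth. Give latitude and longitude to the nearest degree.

≈ lat 14°, lon 26°

From cos δ = sin φ₁ sin φ₂ + cos φ₁ cos φ₂ cos Δλ, the central angle is δ ≈ 2.026 rad (116.1°).
Interpolate at f = 0.34 with slerp weights a = sin((1−f)δ)/sin δ ≈ 1.083, b = sin(fδ)/sin δ ≈ 0.708.
p = a·p₁ + b·p₂ ≈ (0.867, 0.431, 0.249); φ = arcsin(p_z) ≈ 14.43°, λ = atan2(p_y, p_x) ≈ 26.41°.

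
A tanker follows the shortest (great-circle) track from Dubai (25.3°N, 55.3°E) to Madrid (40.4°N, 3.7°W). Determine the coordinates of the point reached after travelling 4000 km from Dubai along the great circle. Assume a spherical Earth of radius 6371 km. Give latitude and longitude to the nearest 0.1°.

Write both endpoints as unit vectors p₁, p₂ with components (cos φ cos λ, cos φ sin λ, sin φ).
The central angle between the endpoints is δ = arccos(p₁·p₂) ≈ 0.887 rad (50.8°). The total great-circle distance is δ·R ≈ 0.887 × 6371 ≈ 5652 km, so the target fraction is f = 4000/5652 ≈ 0.708.
Interpolate at f ≈ 0.708 with slerp weights a = sin((1−f)δ)/sin δ ≈ 0.331, b = sin(fδ)/sin δ ≈ 0.758.
p = a·p₁ + b·p₂ ≈ (0.746, 0.209, 0.632); φ = arcsin(p_z) ≈ 39.23°, λ = atan2(p_y, p_x) ≈ 15.62°.

≈ 39.2°N, 15.6°E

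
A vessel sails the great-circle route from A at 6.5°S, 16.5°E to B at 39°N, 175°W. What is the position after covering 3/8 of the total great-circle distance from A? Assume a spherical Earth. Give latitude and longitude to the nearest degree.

≈ 46°N, 35°E

Convert each endpoint to a unit vector on the sphere (x = cos φ cos λ, y = cos φ sin λ, z = sin φ).
The central angle between the endpoints is δ = arccos(p₁·p₂) ≈ 2.546 rad (145.9°).
Interpolate at f = 3/8 with slerp weights a = sin((1−f)δ)/sin δ ≈ 1.783, b = sin(fδ)/sin δ ≈ 1.455.
p = a·p₁ + b·p₂ ≈ (0.572, 0.404, 0.714); φ = arcsin(p_z) ≈ 45.56°, λ = atan2(p_y, p_x) ≈ 35.29°.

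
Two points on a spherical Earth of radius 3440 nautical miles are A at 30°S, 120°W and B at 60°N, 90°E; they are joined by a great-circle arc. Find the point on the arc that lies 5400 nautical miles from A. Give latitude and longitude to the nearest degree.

Convert each endpoint to a unit vector on the sphere (x = cos φ cos λ, y = cos φ sin λ, z = sin φ).
The central angle between the endpoints is δ = arccos(p₁·p₂) ≈ 2.512 rad (143.9°). The total great-circle distance is δ·R ≈ 2.512 × 3440 ≈ 8640 nmi, so the target fraction is f = 5400/8640 ≈ 0.625.
Interpolate at f ≈ 0.625 with slerp weights a = sin((1−f)δ)/sin δ ≈ 1.372, b = sin(fδ)/sin δ ≈ 1.697.
p = a·p₁ + b·p₂ ≈ (-0.594, -0.181, 0.784); φ = arcsin(p_z) ≈ 51.60°, λ = atan2(p_y, p_x) ≈ -163.09°.

≈ 52°N, 163°W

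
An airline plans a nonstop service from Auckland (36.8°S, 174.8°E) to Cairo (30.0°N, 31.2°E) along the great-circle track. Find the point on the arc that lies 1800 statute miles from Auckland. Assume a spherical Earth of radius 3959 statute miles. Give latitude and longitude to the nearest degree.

≈ 33°S, 143°E

Convert each endpoint to a unit vector on the sphere (x = cos φ cos λ, y = cos φ sin λ, z = sin φ).
The central angle between the endpoints is δ = arccos(p₁·p₂) ≈ 2.602 rad (149.1°). The total great-circle distance is δ·R ≈ 2.602 × 3959 ≈ 10299 mi, so the target fraction is f = 1800/10299 ≈ 0.175.
Interpolate at f ≈ 0.175 with slerp weights a = sin((1−f)δ)/sin δ ≈ 1.631, b = sin(fδ)/sin δ ≈ 0.854.
p = a·p₁ + b·p₂ ≈ (-0.668, 0.502, -0.550); φ = arcsin(p_z) ≈ -33.36°, λ = atan2(p_y, p_x) ≈ 143.10°.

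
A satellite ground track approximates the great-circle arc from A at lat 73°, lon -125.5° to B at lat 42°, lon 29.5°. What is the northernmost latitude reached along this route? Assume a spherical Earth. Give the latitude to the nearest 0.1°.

The great circle lies in the plane with unit normal n̂ = (p₁ × p₂)/|p₁ × p₂|.
Here n̂_z ≈ +0.102; the vertex latitude is φ_max = arccos|n̂_z| ≈ 84.1°.
Check via Clairaut: cos φ_max = |cos φ₁| · sin C = cos(73.0°)·sin(20.5°) ≈ 0.102, again giving ≈ 84.1°.

≈ 84.1°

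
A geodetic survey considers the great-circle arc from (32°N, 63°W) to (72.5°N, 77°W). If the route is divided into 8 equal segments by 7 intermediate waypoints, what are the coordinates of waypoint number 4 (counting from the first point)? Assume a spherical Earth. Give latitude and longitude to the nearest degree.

≈ (52°N, 67°W)

Write both endpoints as unit vectors p₁, p₂ with components (cos φ cos λ, cos φ sin λ, sin φ).
The central angle between the endpoints is δ = arccos(p₁·p₂) ≈ 0.718 rad (41.2°).
Interpolate at f = 4/8 with slerp weights a = sin((1−f)δ)/sin δ ≈ 0.534, b = sin(fδ)/sin δ ≈ 0.534.
p = a·p₁ + b·p₂ ≈ (0.242, -0.560, 0.792); φ = arcsin(p_z) ≈ 52.41°, λ = atan2(p_y, p_x) ≈ -66.65°.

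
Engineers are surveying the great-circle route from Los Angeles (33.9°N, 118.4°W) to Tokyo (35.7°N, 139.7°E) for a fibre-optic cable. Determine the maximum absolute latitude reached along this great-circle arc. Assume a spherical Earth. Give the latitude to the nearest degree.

≈ 48°N

The great circle lies in the plane with unit normal n̂ = (p₁ × p₂)/|p₁ × p₂|.
Here n̂_z ≈ -0.671; the vertex latitude is φ_max = arccos|n̂_z| ≈ 47.8°.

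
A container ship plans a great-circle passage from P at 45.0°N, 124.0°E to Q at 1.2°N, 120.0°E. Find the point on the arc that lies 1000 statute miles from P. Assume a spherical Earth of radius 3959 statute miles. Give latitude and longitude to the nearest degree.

≈ 31°N, 122°E

The haversine formula gives a central angle δ ≈ 0.767 rad (43.9°) between the endpoints. The total great-circle distance is δ·R ≈ 0.767 × 3959 ≈ 3036 mi, so the target fraction is f = 1000/3036 ≈ 0.329.
Interpolate at f ≈ 0.329 with slerp weights a = sin((1−f)δ)/sin δ ≈ 0.709, b = sin(fδ)/sin δ ≈ 0.360.
p = a·p₁ + b·p₂ ≈ (-0.460, 0.727, 0.509); φ = arcsin(p_z) ≈ 30.59°, λ = atan2(p_y, p_x) ≈ 122.33°.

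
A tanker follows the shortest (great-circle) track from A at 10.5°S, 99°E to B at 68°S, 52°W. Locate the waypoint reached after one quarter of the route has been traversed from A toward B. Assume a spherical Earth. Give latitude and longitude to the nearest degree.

Write both endpoints as unit vectors p₁, p₂ with components (cos φ cos λ, cos φ sin λ, sin φ).
The central angle between the endpoints is δ = arccos(p₁·p₂) ≈ 1.725 rad (98.8°).
Interpolate at f = 1/4 with slerp weights a = sin((1−f)δ)/sin δ ≈ 0.973, b = sin(fδ)/sin δ ≈ 0.423.
p = a·p₁ + b·p₂ ≈ (-0.052, 0.820, -0.569); φ = arcsin(p_z) ≈ -34.71°, λ = atan2(p_y, p_x) ≈ 93.64°.

≈ 35°S, 94°E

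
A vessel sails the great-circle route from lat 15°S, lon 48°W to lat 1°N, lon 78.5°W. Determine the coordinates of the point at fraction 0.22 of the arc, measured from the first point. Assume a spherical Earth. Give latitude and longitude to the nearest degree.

≈ lat 12°S, lon 55°W

Convert each endpoint to a unit vector on the sphere (x = cos φ cos λ, y = cos φ sin λ, z = sin φ).
The central angle between the endpoints is δ = arccos(p₁·p₂) ≈ 0.596 rad (34.1°).
Interpolate at f = 0.22 with slerp weights a = sin((1−f)δ)/sin δ ≈ 0.799, b = sin(fδ)/sin δ ≈ 0.233.
p = a·p₁ + b·p₂ ≈ (0.563, -0.801, -0.203); φ = arcsin(p_z) ≈ -11.69°, λ = atan2(p_y, p_x) ≈ -54.93°.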